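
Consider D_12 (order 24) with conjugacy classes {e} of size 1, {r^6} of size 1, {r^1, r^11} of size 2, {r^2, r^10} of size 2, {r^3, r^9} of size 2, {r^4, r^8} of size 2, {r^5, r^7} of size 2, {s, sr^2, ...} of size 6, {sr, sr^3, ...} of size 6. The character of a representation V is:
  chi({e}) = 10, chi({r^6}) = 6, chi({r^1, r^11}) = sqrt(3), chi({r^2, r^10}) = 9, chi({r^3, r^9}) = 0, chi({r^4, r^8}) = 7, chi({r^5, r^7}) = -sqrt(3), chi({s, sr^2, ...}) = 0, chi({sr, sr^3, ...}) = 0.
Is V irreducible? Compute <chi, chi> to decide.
Not irreducible (reducible): <chi, chi> = 17 > 1.

Proof sketch: <chi, chi> = (1/|G|) sum_C |C| * |chi(C)|^2 = (1/24)[1*|10|^2 + 1*|6|^2 + 2*|sqrt(3)|^2 + 2*|9|^2 + 2*|0|^2 + 2*|7|^2 + 2*|-sqrt(3)|^2 + 6*|0|^2 + 6*|0|^2]
  = (1/24)[(100) + (36) + (6) + (162) + (0) + (98) + (6) + (0) + (0)] = 408/24 = 17.
A character is irreducible iff <chi, chi> = 1, so this representation is reducible.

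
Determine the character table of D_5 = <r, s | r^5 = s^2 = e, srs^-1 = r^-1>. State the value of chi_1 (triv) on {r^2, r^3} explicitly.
Conjugacy classes: {e} of size 1, {r^1, r^4} of size 2, {r^2, r^3} of size 2, {s, sr, ..., sr^4} of size 5.
Character table:
  irrep \ class              {e} (size 1)  {r^1, r^4} (size 2)  {r^2, r^3} (size 2)  {s, sr, ..., sr^4} (size 5)
  chi_1 (triv)               1             1                    1                    1                          
  chi_2 (sign: r->1, s->-1)  1             1                    1                    -1                         
  chi_3 (2d, j=1)            2             -1/2 + sqrt(5)/2     -sqrt(5)/2 - 1/2     0                          
  chi_4 (2d, j=2)            2             -sqrt(5)/2 - 1/2     -1/2 + sqrt(5)/2     0                          

Spot check: chi_1 (triv) on {r^2, r^3} = 1.

D_5 has order 2*5 = 10 with 4 conjugacy classes, hence 4 irreducibles. Sum of squared dims 1 + 1 + 4 + 4 = 10 = |G|. Linear characters come from the abelianisation; the 2-dimensional irreps have character r^k -> 2*cos(2*pi*j*k/5), reflections -> 0.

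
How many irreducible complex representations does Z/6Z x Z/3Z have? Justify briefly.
18

Argument: The number of irreducible complex representations of a finite group equals its number of conjugacy classes. Z/6Z x Z/3Z is abelian of order 18, so every element is its own conjugacy class: 18 classes, so Z/6Z x Z/3Z (order 18) has exactly 18 irreducible complex representations.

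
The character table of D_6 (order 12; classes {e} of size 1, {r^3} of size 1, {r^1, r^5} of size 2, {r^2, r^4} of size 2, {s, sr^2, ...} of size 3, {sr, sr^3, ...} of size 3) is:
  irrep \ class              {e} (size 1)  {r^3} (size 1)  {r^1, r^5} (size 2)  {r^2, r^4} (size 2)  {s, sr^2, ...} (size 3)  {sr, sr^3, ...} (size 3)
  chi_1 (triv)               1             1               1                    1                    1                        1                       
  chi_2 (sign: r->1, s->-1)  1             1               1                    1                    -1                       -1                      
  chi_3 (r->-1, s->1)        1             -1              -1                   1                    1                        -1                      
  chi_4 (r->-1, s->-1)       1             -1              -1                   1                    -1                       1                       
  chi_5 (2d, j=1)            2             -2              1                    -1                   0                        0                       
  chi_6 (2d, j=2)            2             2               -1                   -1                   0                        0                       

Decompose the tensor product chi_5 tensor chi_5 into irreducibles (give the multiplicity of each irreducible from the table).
chi_5 tensor chi_5 = chi_1 + chi_2 + chi_6 (all other irreducibles have multiplicity 0).

Why: The character of a tensor product is the pointwise product (chi_5 * chi_5)(C) = chi_5(C) * chi_5(C):
  {e}: (2)*(2), {r^3}: (-2)*(-2), {r^1, r^5}: (1)*(1), {r^2, r^4}: (-1)*(-1), {s, sr^2, ...}: (0)*(0), {sr, sr^3, ...}: (0)*(0)
so (chi_5 * chi_5) takes values
  {e} -> 4, {r^3} -> 4, {r^1, r^5} -> 1, {r^2, r^4} -> 1, {s, sr^2, ...} -> 0, {sr, sr^3, ...} -> 0.
Now take the inner product of this character with each irreducible chi from the table, <chi_5*chi_5, chi> = (1/12) sum_C |C| (chi_5*chi_5)(C) conj(chi(C)):
  <chi_5*chi_5, chi_1> = (1/12)[1*(4)*conj(1) + 1*(4)*conj(1) + 2*(1)*conj(1) + 2*(1)*conj(1) + 3*(0)*conj(1) + 3*(0)*conj(1)]
      = (1/12)[(4) + (4) + (2) + (2) + (0) + (0)] = 12/12 = 1
  <chi_5*chi_5, chi_2> = (1/12)[1*(4)*conj(1) + 1*(4)*conj(1) + 2*(1)*conj(1) + 2*(1)*conj(1) + 3*(0)*conj(-1) + 3*(0)*conj(-1)]
      = (1/12)[(4) + (4) + (2) + (2) + (0) + (0)] = 12/12 = 1
  <chi_5*chi_5, chi_3> = (1/12)[1*(4)*conj(1) + 1*(4)*conj(-1) + 2*(1)*conj(-1) + 2*(1)*conj(1) + 3*(0)*conj(1) + 3*(0)*conj(-1)]
      = (1/12)[(4) + (-4) + (-2) + (2) + (0) + (0)] = 0/12 = 0
  <chi_5*chi_5, chi_4> = (1/12)[1*(4)*conj(1) + 1*(4)*conj(-1) + 2*(1)*conj(-1) + 2*(1)*conj(1) + 3*(0)*conj(-1) + 3*(0)*conj(1)]
      = (1/12)[(4) + (-4) + (-2) + (2) + (0) + (0)] = 0/12 = 0
  <chi_5*chi_5, chi_5> = (1/12)[1*(4)*conj(2) + 1*(4)*conj(-2) + 2*(1)*conj(1) + 2*(1)*conj(-1) + 3*(0)*conj(0) + 3*(0)*conj(0)]
      = (1/12)[(8) + (-8) + (2) + (-2) + (0) + (0)] = 0/12 = 0
  <chi_5*chi_5, chi_6> = (1/12)[1*(4)*conj(2) + 1*(4)*conj(2) + 2*(1)*conj(-1) + 2*(1)*conj(-1) + 3*(0)*conj(0) + 3*(0)*conj(0)]
      = (1/12)[(8) + (8) + (-2) + (-2) + (0) + (0)] = 12/12 = 1
Hence the multiplicities are chi_1: 1, chi_2: 1, chi_6: 1. Dimension check: dim(chi_5)*dim(chi_5) = 2*2 = 4 and sum (mult * dim) = 1*1 + 1*1 + 1*2 = 4.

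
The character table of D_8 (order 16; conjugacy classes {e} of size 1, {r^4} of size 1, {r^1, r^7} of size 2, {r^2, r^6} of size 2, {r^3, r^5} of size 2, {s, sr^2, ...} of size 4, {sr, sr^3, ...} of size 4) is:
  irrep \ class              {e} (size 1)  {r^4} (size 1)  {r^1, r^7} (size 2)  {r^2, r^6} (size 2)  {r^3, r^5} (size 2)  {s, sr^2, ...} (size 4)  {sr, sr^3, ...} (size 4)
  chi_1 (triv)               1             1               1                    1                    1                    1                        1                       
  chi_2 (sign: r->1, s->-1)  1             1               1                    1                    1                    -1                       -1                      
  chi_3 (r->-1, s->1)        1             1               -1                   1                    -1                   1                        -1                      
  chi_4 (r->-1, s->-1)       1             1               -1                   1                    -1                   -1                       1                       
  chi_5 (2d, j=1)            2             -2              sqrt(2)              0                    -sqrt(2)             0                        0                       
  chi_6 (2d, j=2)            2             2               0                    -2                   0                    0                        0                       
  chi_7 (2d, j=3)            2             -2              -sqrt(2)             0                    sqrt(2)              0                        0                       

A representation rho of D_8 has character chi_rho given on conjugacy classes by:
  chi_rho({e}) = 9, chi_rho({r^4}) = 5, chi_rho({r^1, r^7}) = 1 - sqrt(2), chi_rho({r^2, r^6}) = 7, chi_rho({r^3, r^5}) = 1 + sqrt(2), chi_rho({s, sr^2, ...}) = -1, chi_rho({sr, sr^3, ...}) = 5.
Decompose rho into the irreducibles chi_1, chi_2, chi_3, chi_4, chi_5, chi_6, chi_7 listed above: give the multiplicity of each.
Multiplicities: chi_1: 3, chi_2: 1, chi_3: 0, chi_4: 3, chi_5: 0, chi_6: 0, chi_7: 1.

Working: Use <chi_rho, chi> = (1/|G|) sum_C |C| * chi_rho(C) * conj(chi(C)) with |G| = 16 for each irreducible chi in the table:
  <chi_rho, chi_1> = (1/16)[1*(9)*conj(1) + 1*(5)*conj(1) + 2*(1 - sqrt(2))*conj(1) + 2*(7)*conj(1) + 2*(1 + sqrt(2))*conj(1) + 4*(-1)*conj(1) + 4*(5)*conj(1)]
      = (1/16)[(9) + (5) + (2 - 2*sqrt(2)) + (14) + (2 + 2*sqrt(2)) + (-4) + (20)] = 48/16 = 3
  <chi_rho, chi_2> = (1/16)[1*(9)*conj(1) + 1*(5)*conj(1) + 2*(1 - sqrt(2))*conj(1) + 2*(7)*conj(1) + 2*(1 + sqrt(2))*conj(1) + 4*(-1)*conj(-1) + 4*(5)*conj(-1)]
      = (1/16)[(9) + (5) + (2 - 2*sqrt(2)) + (14) + (2 + 2*sqrt(2)) + (4) + (-20)] = 16/16 = 1
  <chi_rho, chi_3> = (1/16)[1*(9)*conj(1) + 1*(5)*conj(1) + 2*(1 - sqrt(2))*conj(-1) + 2*(7)*conj(1) + 2*(1 + sqrt(2))*conj(-1) + 4*(-1)*conj(1) + 4*(5)*conj(-1)]
      = (1/16)[(9) + (5) + (-2 + 2*sqrt(2)) + (14) + (-2*sqrt(2) - 2) + (-4) + (-20)] = 0/16 = 0
  <chi_rho, chi_4> = (1/16)[1*(9)*conj(1) + 1*(5)*conj(1) + 2*(1 - sqrt(2))*conj(-1) + 2*(7)*conj(1) + 2*(1 + sqrt(2))*conj(-1) + 4*(-1)*conj(-1) + 4*(5)*conj(1)]
      = (1/16)[(9) + (5) + (-2 + 2*sqrt(2)) + (14) + (-2*sqrt(2) - 2) + (4) + (20)] = 48/16 = 3
  <chi_rho, chi_5> = (1/16)[1*(9)*conj(2) + 1*(5)*conj(-2) + 2*(1 - sqrt(2))*conj(sqrt(2)) + 2*(7)*conj(0) + 2*(1 + sqrt(2))*conj(-sqrt(2)) + 4*(-1)*conj(0) + 4*(5)*conj(0)]
      = (1/16)[(18) + (-10) + (-4 + 2*sqrt(2)) + (0) + (-4 - 2*sqrt(2)) + (0) + (0)] = 0/16 = 0
  <chi_rho, chi_6> = (1/16)[1*(9)*conj(2) + 1*(5)*conj(2) + 2*(1 - sqrt(2))*conj(0) + 2*(7)*conj(-2) + 2*(1 + sqrt(2))*conj(0) + 4*(-1)*conj(0) + 4*(5)*conj(0)]
      = (1/16)[(18) + (10) + (0) + (-28) + (0) + (0) + (0)] = 0/16 = 0
  <chi_rho, chi_7> = (1/16)[1*(9)*conj(2) + 1*(5)*conj(-2) + 2*(1 - sqrt(2))*conj(-sqrt(2)) + 2*(7)*conj(0) + 2*(1 + sqrt(2))*conj(sqrt(2)) + 4*(-1)*conj(0) + 4*(5)*conj(0)]
      = (1/16)[(18) + (-10) + (4 - 2*sqrt(2)) + (0) + (2*sqrt(2) + 4) + (0) + (0)] = 16/16 = 1
Dimension check: dim(rho) = sum (mult * dim) = 3*1 + 1*1 + 0*1 + 3*1 + 0*2 + 0*2 + 1*2 = 9 = chi_rho(e) = 9.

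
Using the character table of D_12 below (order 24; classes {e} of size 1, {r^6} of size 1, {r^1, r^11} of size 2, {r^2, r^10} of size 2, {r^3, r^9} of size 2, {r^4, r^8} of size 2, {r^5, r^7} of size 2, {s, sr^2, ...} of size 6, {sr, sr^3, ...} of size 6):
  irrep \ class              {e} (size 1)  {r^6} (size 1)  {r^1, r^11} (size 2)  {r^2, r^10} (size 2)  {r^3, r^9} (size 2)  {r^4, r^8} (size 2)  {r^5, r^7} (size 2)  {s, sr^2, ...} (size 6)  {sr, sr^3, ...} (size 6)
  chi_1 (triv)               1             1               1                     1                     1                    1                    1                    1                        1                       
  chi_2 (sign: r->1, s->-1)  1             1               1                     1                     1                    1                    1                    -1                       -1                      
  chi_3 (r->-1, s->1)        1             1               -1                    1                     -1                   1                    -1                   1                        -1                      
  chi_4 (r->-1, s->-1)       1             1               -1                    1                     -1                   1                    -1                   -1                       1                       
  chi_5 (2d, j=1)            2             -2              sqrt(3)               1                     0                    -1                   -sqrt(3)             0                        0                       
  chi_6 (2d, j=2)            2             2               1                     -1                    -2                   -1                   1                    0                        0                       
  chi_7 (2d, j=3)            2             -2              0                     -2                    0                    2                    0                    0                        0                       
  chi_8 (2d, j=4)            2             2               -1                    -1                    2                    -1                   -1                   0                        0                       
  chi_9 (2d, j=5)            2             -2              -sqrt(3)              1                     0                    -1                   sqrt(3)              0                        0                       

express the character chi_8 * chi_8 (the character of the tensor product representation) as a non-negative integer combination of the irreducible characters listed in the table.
chi_8 tensor chi_8 = chi_1 + chi_2 + chi_8 (all other irreducibles have multiplicity 0).

The character of a tensor product is the pointwise product (chi_8 * chi_8)(C) = chi_8(C) * chi_8(C):
  {e}: (2)*(2), {r^6}: (2)*(2), {r^1, r^11}: (-1)*(-1), {r^2, r^10}: (-1)*(-1), {r^3, r^9}: (2)*(2), {r^4, r^8}: (-1)*(-1), {r^5, r^7}: (-1)*(-1), {s, sr^2, ...}: (0)*(0), {sr, sr^3, ...}: (0)*(0)
so (chi_8 * chi_8) takes values
  {e} -> 4, {r^6} -> 4, {r^1, r^11} -> 1, {r^2, r^10} -> 1, {r^3, r^9} -> 4, {r^4, r^8} -> 1, {r^5, r^7} -> 1, {s, sr^2, ...} -> 0, {sr, sr^3, ...} -> 0.
Now take the inner product of this character with each irreducible chi from the table, <chi_8*chi_8, chi> = (1/24) sum_C |C| (chi_8*chi_8)(C) conj(chi(C)):
  <chi_8*chi_8, chi_1> = (1/24)[1*(4)*conj(1) + 1*(4)*conj(1) + 2*(1)*conj(1) + 2*(1)*conj(1) + 2*(4)*conj(1) + 2*(1)*conj(1) + 2*(1)*conj(1) + 6*(0)*conj(1) + 6*(0)*conj(1)]
      = (1/24)[(4) + (4) + (2) + (2) + (8) + (2) + (2) + (0) + (0)] = 24/24 = 1
  <chi_8*chi_8, chi_2> = (1/24)[1*(4)*conj(1) + 1*(4)*conj(1) + 2*(1)*conj(1) + 2*(1)*conj(1) + 2*(4)*conj(1) + 2*(1)*conj(1) + 2*(1)*conj(1) + 6*(0)*conj(-1) + 6*(0)*conj(-1)]
      = (1/24)[(4) + (4) + (2) + (2) + (8) + (2) + (2) + (0) + (0)] = 24/24 = 1
  <chi_8*chi_8, chi_3> = (1/24)[1*(4)*conj(1) + 1*(4)*conj(1) + 2*(1)*conj(-1) + 2*(1)*conj(1) + 2*(4)*conj(-1) + 2*(1)*conj(1) + 2*(1)*conj(-1) + 6*(0)*conj(1) + 6*(0)*conj(-1)]
      = (1/24)[(4) + (4) + (-2) + (2) + (-8) + (2) + (-2) + (0) + (0)] = 0/24 = 0
  <chi_8*chi_8, chi_4> = (1/24)[1*(4)*conj(1) + 1*(4)*conj(1) + 2*(1)*conj(-1) + 2*(1)*conj(1) + 2*(4)*conj(-1) + 2*(1)*conj(1) + 2*(1)*conj(-1) + 6*(0)*conj(-1) + 6*(0)*conj(1)]
      = (1/24)[(4) + (4) + (-2) + (2) + (-8) + (2) + (-2) + (0) + (0)] = 0/24 = 0
  <chi_8*chi_8, chi_5> = (1/24)[1*(4)*conj(2) + 1*(4)*conj(-2) + 2*(1)*conj(sqrt(3)) + 2*(1)*conj(1) + 2*(4)*conj(0) + 2*(1)*conj(-1) + 2*(1)*conj(-sqrt(3)) + 6*(0)*conj(0) + 6*(0)*conj(0)]
      = (1/24)[(8) + (-8) + (2*sqrt(3)) + (2) + (0) + (-2) + (-2*sqrt(3)) + (0) + (0)] = 0/24 = 0
  <chi_8*chi_8, chi_6> = (1/24)[1*(4)*conj(2) + 1*(4)*conj(2) + 2*(1)*conj(1) + 2*(1)*conj(-1) + 2*(4)*conj(-2) + 2*(1)*conj(-1) + 2*(1)*conj(1) + 6*(0)*conj(0) + 6*(0)*conj(0)]
      = (1/24)[(8) + (8) + (2) + (-2) + (-16) + (-2) + (2) + (0) + (0)] = 0/24 = 0
  <chi_8*chi_8, chi_7> = (1/24)[1*(4)*conj(2) + 1*(4)*conj(-2) + 2*(1)*conj(0) + 2*(1)*conj(-2) + 2*(4)*conj(0) + 2*(1)*conj(2) + 2*(1)*conj(0) + 6*(0)*conj(0) + 6*(0)*conj(0)]
      = (1/24)[(8) + (-8) + (0) + (-4) + (0) + (4) + (0) + (0) + (0)] = 0/24 = 0
  <chi_8*chi_8, chi_8> = (1/24)[1*(4)*conj(2) + 1*(4)*conj(2) + 2*(1)*conj(-1) + 2*(1)*conj(-1) + 2*(4)*conj(2) + 2*(1)*conj(-1) + 2*(1)*conj(-1) + 6*(0)*conj(0) + 6*(0)*conj(0)]
      = (1/24)[(8) + (8) + (-2) + (-2) + (16) + (-2) + (-2) + (0) + (0)] = 24/24 = 1
  <chi_8*chi_8, chi_9> = (1/24)[1*(4)*conj(2) + 1*(4)*conj(-2) + 2*(1)*conj(-sqrt(3)) + 2*(1)*conj(1) + 2*(4)*conj(0) + 2*(1)*conj(-1) + 2*(1)*conj(sqrt(3)) + 6*(0)*conj(0) + 6*(0)*conj(0)]
      = (1/24)[(8) + (-8) + (-2*sqrt(3)) + (2) + (0) + (-2) + (2*sqrt(3)) + (0) + (0)] = 0/24 = 0
Hence the multiplicities are chi_1: 1, chi_2: 1, chi_8: 1. Dimension check: dim(chi_8)*dim(chi_8) = 2*2 = 4 and sum (mult * dim) = 1*1 + 1*1 + 1*2 = 4.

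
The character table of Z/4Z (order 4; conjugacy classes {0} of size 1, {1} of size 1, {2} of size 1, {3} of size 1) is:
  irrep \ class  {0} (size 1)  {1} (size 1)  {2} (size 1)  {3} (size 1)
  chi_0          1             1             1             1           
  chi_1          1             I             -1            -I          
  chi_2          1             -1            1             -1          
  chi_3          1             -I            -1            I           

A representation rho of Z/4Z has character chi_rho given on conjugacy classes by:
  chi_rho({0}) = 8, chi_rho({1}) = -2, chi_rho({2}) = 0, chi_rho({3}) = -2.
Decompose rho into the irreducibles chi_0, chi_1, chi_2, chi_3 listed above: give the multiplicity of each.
Multiplicities: chi_0: 1, chi_1: 2, chi_2: 3, chi_3: 2.

Solution. Use <chi_rho, chi> = (1/|G|) sum_C |C| * chi_rho(C) * conj(chi(C)) with |G| = 4 for each irreducible chi in the table:
  <chi_rho, chi_0> = (1/4)[1*(8)*conj(1) + 1*(-2)*conj(1) + 1*(0)*conj(1) + 1*(-2)*conj(1)]
      = (1/4)[(8) + (-2) + (0) + (-2)] = 4/4 = 1
  <chi_rho, chi_1> = (1/4)[1*(8)*conj(1) + 1*(-2)*conj(I) + 1*(0)*conj(-1) + 1*(-2)*conj(-I)]
      = (1/4)[(8) + (2*I) + (0) + (-2*I)] = 8/4 = 2
  <chi_rho, chi_2> = (1/4)[1*(8)*conj(1) + 1*(-2)*conj(-1) + 1*(0)*conj(1) + 1*(-2)*conj(-1)]
      = (1/4)[(8) + (2) + (0) + (2)] = 12/4 = 3
  <chi_rho, chi_3> = (1/4)[1*(8)*conj(1) + 1*(-2)*conj(-I) + 1*(0)*conj(-1) + 1*(-2)*conj(I)]
      = (1/4)[(8) + (-2*I) + (0) + (2*I)] = 8/4 = 2
(Exp terms are combined using exp(i*s)*conj(exp(i*t)) = exp(i*(s-t)), and sums of them are collapsed using the identity that for every m > 1 the m distinct m-th roots of unity sum to 0, e.g. 1 + exp(2*I*pi/3) + exp(-2*I*pi/3) = 0.)
Dimension check: dim(rho) = sum (mult * dim) = 1*1 + 2*1 + 3*1 + 2*1 = 8 = chi_rho(e) = 8.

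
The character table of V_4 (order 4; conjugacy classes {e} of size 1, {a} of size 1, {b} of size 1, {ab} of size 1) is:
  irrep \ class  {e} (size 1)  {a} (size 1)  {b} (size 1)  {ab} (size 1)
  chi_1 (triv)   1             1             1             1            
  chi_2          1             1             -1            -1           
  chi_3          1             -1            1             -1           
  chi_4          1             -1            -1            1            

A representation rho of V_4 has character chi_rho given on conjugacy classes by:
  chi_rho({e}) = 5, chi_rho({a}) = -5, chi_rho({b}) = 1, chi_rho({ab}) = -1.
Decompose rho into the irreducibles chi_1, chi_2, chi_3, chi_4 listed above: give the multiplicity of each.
Multiplicities: chi_1: 0, chi_2: 0, chi_3: 3, chi_4: 2.

Explanation: Use <chi_rho, chi> = (1/|G|) sum_C |C| * chi_rho(C) * conj(chi(C)) with |G| = 4 for each irreducible chi in the table:
  <chi_rho, chi_1> = (1/4)[1*(5)*conj(1) + 1*(-5)*conj(1) + 1*(1)*conj(1) + 1*(-1)*conj(1)]
      = (1/4)[(5) + (-5) + (1) + (-1)] = 0/4 = 0
  <chi_rho, chi_2> = (1/4)[1*(5)*conj(1) + 1*(-5)*conj(1) + 1*(1)*conj(-1) + 1*(-1)*conj(-1)]
      = (1/4)[(5) + (-5) + (-1) + (1)] = 0/4 = 0
  <chi_rho, chi_3> = (1/4)[1*(5)*conj(1) + 1*(-5)*conj(-1) + 1*(1)*conj(1) + 1*(-1)*conj(-1)]
      = (1/4)[(5) + (5) + (1) + (1)] = 12/4 = 3
  <chi_rho, chi_4> = (1/4)[1*(5)*conj(1) + 1*(-5)*conj(-1) + 1*(1)*conj(-1) + 1*(-1)*conj(1)]
      = (1/4)[(5) + (5) + (-1) + (-1)] = 8/4 = 2
Dimension check: dim(rho) = sum (mult * dim) = 0*1 + 0*1 + 3*1 + 2*1 = 5 = chi_rho(e) = 5.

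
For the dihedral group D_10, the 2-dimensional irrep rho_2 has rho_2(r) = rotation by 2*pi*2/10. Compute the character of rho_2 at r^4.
chi_{rho_2}(r^4) = 2*cos(2*pi*2*4/10) = -1/2 + sqrt(5)/2

Derivation: rho_2(r^4) is rotation by angle 2*pi*2*4/10, whose trace is 2*cos(2*pi*2*4/10) = -1/2 + sqrt(5)/2.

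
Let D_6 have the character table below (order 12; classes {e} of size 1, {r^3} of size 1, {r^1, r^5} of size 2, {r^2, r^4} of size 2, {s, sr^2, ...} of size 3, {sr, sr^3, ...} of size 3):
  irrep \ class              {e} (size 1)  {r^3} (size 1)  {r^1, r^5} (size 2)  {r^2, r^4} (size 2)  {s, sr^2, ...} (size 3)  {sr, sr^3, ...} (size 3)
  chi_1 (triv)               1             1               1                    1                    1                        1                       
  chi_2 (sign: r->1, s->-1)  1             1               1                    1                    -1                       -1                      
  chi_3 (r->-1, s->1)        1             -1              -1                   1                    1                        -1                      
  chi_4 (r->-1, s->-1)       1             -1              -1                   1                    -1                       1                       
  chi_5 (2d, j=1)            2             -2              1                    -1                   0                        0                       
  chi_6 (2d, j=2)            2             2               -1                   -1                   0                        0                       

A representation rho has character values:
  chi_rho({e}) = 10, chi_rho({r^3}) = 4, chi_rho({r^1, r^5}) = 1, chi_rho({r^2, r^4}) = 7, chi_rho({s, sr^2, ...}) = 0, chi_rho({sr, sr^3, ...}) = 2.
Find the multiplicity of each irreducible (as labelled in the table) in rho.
Multiplicities: chi_1: 3, chi_2: 2, chi_3: 1, chi_4: 2, chi_5: 0, chi_6: 1.

Why: Use <chi_rho, chi> = (1/|G|) sum_C |C| * chi_rho(C) * conj(chi(C)) with |G| = 12 for each irreducible chi in the table:
  <chi_rho, chi_1> = (1/12)[1*(10)*conj(1) + 1*(4)*conj(1) + 2*(1)*conj(1) + 2*(7)*conj(1) + 3*(0)*conj(1) + 3*(2)*conj(1)]
      = (1/12)[(10) + (4) + (2) + (14) + (0) + (6)] = 36/12 = 3
  <chi_rho, chi_2> = (1/12)[1*(10)*conj(1) + 1*(4)*conj(1) + 2*(1)*conj(1) + 2*(7)*conj(1) + 3*(0)*conj(-1) + 3*(2)*conj(-1)]
      = (1/12)[(10) + (4) + (2) + (14) + (0) + (-6)] = 24/12 = 2
  <chi_rho, chi_3> = (1/12)[1*(10)*conj(1) + 1*(4)*conj(-1) + 2*(1)*conj(-1) + 2*(7)*conj(1) + 3*(0)*conj(1) + 3*(2)*conj(-1)]
      = (1/12)[(10) + (-4) + (-2) + (14) + (0) + (-6)] = 12/12 = 1
  <chi_rho, chi_4> = (1/12)[1*(10)*conj(1) + 1*(4)*conj(-1) + 2*(1)*conj(-1) + 2*(7)*conj(1) + 3*(0)*conj(-1) + 3*(2)*conj(1)]
      = (1/12)[(10) + (-4) + (-2) + (14) + (0) + (6)] = 24/12 = 2
  <chi_rho, chi_5> = (1/12)[1*(10)*conj(2) + 1*(4)*conj(-2) + 2*(1)*conj(1) + 2*(7)*conj(-1) + 3*(0)*conj(0) + 3*(2)*conj(0)]
      = (1/12)[(20) + (-8) + (2) + (-14) + (0) + (0)] = 0/12 = 0
  <chi_rho, chi_6> = (1/12)[1*(10)*conj(2) + 1*(4)*conj(2) + 2*(1)*conj(-1) + 2*(7)*conj(-1) + 3*(0)*conj(0) + 3*(2)*conj(0)]
      = (1/12)[(20) + (8) + (-2) + (-14) + (0) + (0)] = 12/12 = 1
Dimension check: dim(rho) = sum (mult * dim) = 3*1 + 2*1 + 1*1 + 2*1 + 0*2 + 1*2 = 10 = chi_rho(e) = 10.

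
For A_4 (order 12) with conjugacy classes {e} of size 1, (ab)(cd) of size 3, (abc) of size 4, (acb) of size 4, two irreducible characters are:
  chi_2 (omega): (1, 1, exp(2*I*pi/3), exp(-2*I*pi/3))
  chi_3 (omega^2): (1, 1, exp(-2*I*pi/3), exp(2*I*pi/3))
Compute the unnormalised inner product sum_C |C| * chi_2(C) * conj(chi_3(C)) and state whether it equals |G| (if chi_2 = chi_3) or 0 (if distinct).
Sum = 0; so <chi_2, chi_3> = 0 (distinct irreducibles are orthogonal).

Reasoning: Compute term by term over conjugacy classes (|C| * chi_2(C) * conj(chi_3(C))):
  1*(1)*conj(1) + 3*(1)*conj(1) + 4*(exp(2*I*pi/3))*conj(exp(-2*I*pi/3)) + 4*(exp(-2*I*pi/3))*conj(exp(2*I*pi/3))
  = (1) + (3) + (4*exp(-2*I*pi/3)) + (4*exp(2*I*pi/3))
  = 0.
(Exp terms are combined using exp(i*s)*conj(exp(i*t)) = exp(i*(s-t)), and sums of them are collapsed using the identity that for every m > 1 the m distinct m-th roots of unity sum to 0, e.g. 1 + exp(2*I*pi/3) + exp(-2*I*pi/3) = 0.)
Dividing by |G| = 12 gives 0/12 = 0, matching the row-orthogonality relation <chi_2, chi_3> = [chi_2 = chi_3].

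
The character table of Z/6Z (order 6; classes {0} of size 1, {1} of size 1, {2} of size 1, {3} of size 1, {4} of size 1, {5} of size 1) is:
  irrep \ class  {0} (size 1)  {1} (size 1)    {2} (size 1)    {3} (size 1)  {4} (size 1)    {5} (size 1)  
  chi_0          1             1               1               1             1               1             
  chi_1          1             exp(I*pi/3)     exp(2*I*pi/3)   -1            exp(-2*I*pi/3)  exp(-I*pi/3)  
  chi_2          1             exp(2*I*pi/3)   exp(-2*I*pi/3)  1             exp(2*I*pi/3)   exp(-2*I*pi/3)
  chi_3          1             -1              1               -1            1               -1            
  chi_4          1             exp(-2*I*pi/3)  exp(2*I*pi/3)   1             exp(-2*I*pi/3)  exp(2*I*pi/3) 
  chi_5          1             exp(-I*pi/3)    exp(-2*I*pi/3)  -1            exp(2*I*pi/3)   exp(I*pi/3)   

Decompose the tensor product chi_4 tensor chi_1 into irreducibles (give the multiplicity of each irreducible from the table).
chi_4 tensor chi_1 = chi_5 (all other irreducibles have multiplicity 0).

Proof sketch: The character of a tensor product is the pointwise product (chi_4 * chi_1)(C) = chi_4(C) * chi_1(C):
  {0}: (1)*(1), {1}: (exp(-2*I*pi/3))*(exp(I*pi/3)), {2}: (exp(2*I*pi/3))*(exp(2*I*pi/3)), {3}: (1)*(-1), {4}: (exp(-2*I*pi/3))*(exp(-2*I*pi/3)), {5}: (exp(2*I*pi/3))*(exp(-I*pi/3))
so (chi_4 * chi_1) takes values
  {0} -> 1, {1} -> exp(-I*pi/3), {2} -> exp(-2*I*pi/3), {3} -> -1, {4} -> exp(2*I*pi/3), {5} -> exp(I*pi/3).
Now take the inner product of this character with each irreducible chi from the table, <chi_4*chi_1, chi> = (1/6) sum_C |C| (chi_4*chi_1)(C) conj(chi(C)):
  <chi_4*chi_1, chi_0> = (1/6)[1*(1)*conj(1) + 1*(exp(-I*pi/3))*conj(1) + 1*(exp(-2*I*pi/3))*conj(1) + 1*(-1)*conj(1) + 1*(exp(2*I*pi/3))*conj(1) + 1*(exp(I*pi/3))*conj(1)]
      = (1/6)[(1) + (exp(-I*pi/3)) + (exp(-2*I*pi/3)) + (-1) + (exp(2*I*pi/3)) + (exp(I*pi/3))] = 0/6 = 0
  <chi_4*chi_1, chi_1> = (1/6)[1*(1)*conj(1) + 1*(exp(-I*pi/3))*conj(exp(I*pi/3)) + 1*(exp(-2*I*pi/3))*conj(exp(2*I*pi/3)) + 1*(-1)*conj(-1) + 1*(exp(2*I*pi/3))*conj(exp(-2*I*pi/3)) + 1*(exp(I*pi/3))*conj(exp(-I*pi/3))]
      = (1/6)[(1) + (exp(-2*I*pi/3)) + (exp(2*I*pi/3)) + (1) + (exp(-2*I*pi/3)) + (exp(2*I*pi/3))] = 0/6 = 0
  <chi_4*chi_1, chi_2> = (1/6)[1*(1)*conj(1) + 1*(exp(-I*pi/3))*conj(exp(2*I*pi/3)) + 1*(exp(-2*I*pi/3))*conj(exp(-2*I*pi/3)) + 1*(-1)*conj(1) + 1*(exp(2*I*pi/3))*conj(exp(2*I*pi/3)) + 1*(exp(I*pi/3))*conj(exp(-2*I*pi/3))]
      = (1/6)[(1) + (-1) + (1) + (-1) + (1) + (-1)] = 0/6 = 0
  <chi_4*chi_1, chi_3> = (1/6)[1*(1)*conj(1) + 1*(exp(-I*pi/3))*conj(-1) + 1*(exp(-2*I*pi/3))*conj(1) + 1*(-1)*conj(-1) + 1*(exp(2*I*pi/3))*conj(1) + 1*(exp(I*pi/3))*conj(-1)]
      = (1/6)[(1) + (-exp(-I*pi/3)) + (exp(-2*I*pi/3)) + (1) + (exp(2*I*pi/3)) + (-exp(I*pi/3))] = 0/6 = 0
  <chi_4*chi_1, chi_4> = (1/6)[1*(1)*conj(1) + 1*(exp(-I*pi/3))*conj(exp(-2*I*pi/3)) + 1*(exp(-2*I*pi/3))*conj(exp(2*I*pi/3)) + 1*(-1)*conj(1) + 1*(exp(2*I*pi/3))*conj(exp(-2*I*pi/3)) + 1*(exp(I*pi/3))*conj(exp(2*I*pi/3))]
      = (1/6)[(1) + (exp(I*pi/3)) + (exp(2*I*pi/3)) + (-1) + (exp(-2*I*pi/3)) + (exp(-I*pi/3))] = 0/6 = 0
  <chi_4*chi_1, chi_5> = (1/6)[1*(1)*conj(1) + 1*(exp(-I*pi/3))*conj(exp(-I*pi/3)) + 1*(exp(-2*I*pi/3))*conj(exp(-2*I*pi/3)) + 1*(-1)*conj(-1) + 1*(exp(2*I*pi/3))*conj(exp(2*I*pi/3)) + 1*(exp(I*pi/3))*conj(exp(I*pi/3))]
      = (1/6)[(1) + (1) + (1) + (1) + (1) + (1)] = 6/6 = 1
(Exp terms are combined using exp(i*s)*conj(exp(i*t)) = exp(i*(s-t)), and sums of them are collapsed using the identity that for every m > 1 the m distinct m-th roots of unity sum to 0, e.g. 1 + exp(2*I*pi/3) + exp(-2*I*pi/3) = 0.)
Hence the multiplicities are chi_5: 1. Dimension check: dim(chi_4)*dim(chi_1) = 1*1 = 1 and sum (mult * dim) = 1*1 = 1.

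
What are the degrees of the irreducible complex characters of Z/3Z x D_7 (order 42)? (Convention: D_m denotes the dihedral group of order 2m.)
Dimensions: 1, 1, 1, 1, 1, 1, 2, 2, 2, 2, 2, 2, 2, 2, 2

Details: There are 15 irreducibles (= number of conjugacy classes). Their dimensions d_i satisfy sum d_i^2 = |G| = 42: 1 + 1 + 1 + 1 + 1 + 1 + 4 + 4 + 4 + 4 + 4 + 4 + 4 + 4 + 4 = 42. (For the product with Z/3Z: each of the 3 1-dim characters of Z/3Z tensors with each irrep of D_7, giving 3 copies of each D_7-dimension.)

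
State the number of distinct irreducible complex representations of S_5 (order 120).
7

The number of irreducible complex representations of a finite group equals its number of conjugacy classes. Conjugacy classes in S_5 correspond to cycle types, i.e. partitions of 5; there are p(5) = 7 of them, so S_5 (order 120) has exactly 7 irreducible complex representations.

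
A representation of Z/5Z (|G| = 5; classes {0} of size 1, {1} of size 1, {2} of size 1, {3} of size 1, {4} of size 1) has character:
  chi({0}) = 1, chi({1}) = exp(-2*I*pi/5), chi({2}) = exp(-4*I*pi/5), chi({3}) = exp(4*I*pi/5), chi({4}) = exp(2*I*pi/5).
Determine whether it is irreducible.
Irreducible: <chi, chi> = 1.

Solution. <chi, chi> = (1/|G|) sum_C |C| * |chi(C)|^2 = (1/5)[1*|1|^2 + 1*|exp(-2*I*pi/5)|^2 + 1*|exp(-4*I*pi/5)|^2 + 1*|exp(4*I*pi/5)|^2 + 1*|exp(2*I*pi/5)|^2]
  = (1/5)[(1) + (1) + (1) + (1) + (1)] = 5/5 = 1.
(Exp terms are combined using exp(i*s)*conj(exp(i*t)) = exp(i*(s-t)), and sums of them are collapsed using the identity that for every m > 1 the m distinct m-th roots of unity sum to 0, e.g. 1 + exp(2*I*pi/3) + exp(-2*I*pi/3) = 0.)
A character is irreducible iff <chi, chi> = 1, so this representation is irreducible.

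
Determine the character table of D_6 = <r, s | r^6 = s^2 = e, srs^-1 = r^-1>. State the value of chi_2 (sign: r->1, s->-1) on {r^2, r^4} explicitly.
Conjugacy classes: {e} of size 1, {r^3} of size 1, {r^1, r^5} of size 2, {r^2, r^4} of size 2, {s, sr^2, ...} of size 3, {sr, sr^3, ...} of size 3.
Character table:
  irrep \ class              {e} (size 1)  {r^3} (size 1)  {r^1, r^5} (size 2)  {r^2, r^4} (size 2)  {s, sr^2, ...} (size 3)  {sr, sr^3, ...} (size 3)
  chi_1 (triv)               1             1               1                    1                    1                        1                       
  chi_2 (sign: r->1, s->-1)  1             1               1                    1                    -1                       -1                      
  chi_3 (r->-1, s->1)        1             -1              -1                   1                    1                        -1                      
  chi_4 (r->-1, s->-1)       1             -1              -1                   1                    -1                       1                       
  chi_5 (2d, j=1)            2             -2              1                    -1                   0                        0                       
  chi_6 (2d, j=2)            2             2               -1                   -1                   0                        0                       

Spot check: chi_2 (sign: r->1, s->-1) on {r^2, r^4} = 1.

Working: D_6 has order 2*6 = 12 with 6 conjugacy classes, hence 6 irreducibles. Sum of squared dims 1 + 1 + 1 + 1 + 4 + 4 = 12 = |G|. Linear characters come from the abelianisation; the 2-dimensional irreps have character r^k -> 2*cos(2*pi*j*k/6), reflections -> 0.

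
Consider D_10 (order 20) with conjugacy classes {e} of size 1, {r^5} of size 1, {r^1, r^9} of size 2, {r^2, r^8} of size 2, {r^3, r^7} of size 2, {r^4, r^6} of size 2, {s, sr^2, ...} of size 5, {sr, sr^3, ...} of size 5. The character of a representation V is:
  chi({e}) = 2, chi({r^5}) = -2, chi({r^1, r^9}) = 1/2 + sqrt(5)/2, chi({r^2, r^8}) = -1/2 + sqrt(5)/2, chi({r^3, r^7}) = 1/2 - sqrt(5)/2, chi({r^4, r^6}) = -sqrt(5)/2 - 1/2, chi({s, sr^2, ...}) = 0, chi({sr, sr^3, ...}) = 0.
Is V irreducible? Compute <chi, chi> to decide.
Irreducible: <chi, chi> = 1.

Details: <chi, chi> = (1/|G|) sum_C |C| * |chi(C)|^2 = (1/20)[1*|2|^2 + 1*|-2|^2 + 2*|1/2 + sqrt(5)/2|^2 + 2*|-1/2 + sqrt(5)/2|^2 + 2*|1/2 - sqrt(5)/2|^2 + 2*|-sqrt(5)/2 - 1/2|^2 + 5*|0|^2 + 5*|0|^2]
  = (1/20)[(4) + (4) + (sqrt(5) + 3) + (3 - sqrt(5)) + (3 - sqrt(5)) + (sqrt(5) + 3) + (0) + (0)] = 20/20 = 1.
A character is irreducible iff <chi, chi> = 1, so this representation is irreducible.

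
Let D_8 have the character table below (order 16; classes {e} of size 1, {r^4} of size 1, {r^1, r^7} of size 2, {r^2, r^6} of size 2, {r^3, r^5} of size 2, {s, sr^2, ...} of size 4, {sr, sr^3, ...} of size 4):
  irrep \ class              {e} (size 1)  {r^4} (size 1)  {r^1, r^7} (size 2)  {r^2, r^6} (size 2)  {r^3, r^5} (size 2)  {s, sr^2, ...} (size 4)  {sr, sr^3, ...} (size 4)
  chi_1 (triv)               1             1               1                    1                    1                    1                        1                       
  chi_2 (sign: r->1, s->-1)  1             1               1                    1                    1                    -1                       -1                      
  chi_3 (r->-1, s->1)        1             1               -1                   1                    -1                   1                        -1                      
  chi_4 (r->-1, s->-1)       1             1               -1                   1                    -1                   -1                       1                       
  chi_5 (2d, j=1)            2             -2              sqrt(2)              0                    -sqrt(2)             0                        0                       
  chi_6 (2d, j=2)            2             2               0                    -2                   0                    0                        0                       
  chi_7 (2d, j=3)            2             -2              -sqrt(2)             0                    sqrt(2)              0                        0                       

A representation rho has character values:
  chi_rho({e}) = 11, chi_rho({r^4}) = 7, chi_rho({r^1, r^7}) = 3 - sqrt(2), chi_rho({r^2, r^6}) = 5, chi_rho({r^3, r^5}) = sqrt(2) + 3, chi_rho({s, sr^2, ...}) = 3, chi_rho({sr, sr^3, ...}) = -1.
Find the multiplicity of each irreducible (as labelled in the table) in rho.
Multiplicities: chi_1: 3, chi_2: 2, chi_3: 2, chi_4: 0, chi_5: 0, chi_6: 1, chi_7: 1.

Reasoning: Use <chi_rho, chi> = (1/|G|) sum_C |C| * chi_rho(C) * conj(chi(C)) with |G| = 16 for each irreducible chi in the table:
  <chi_rho, chi_1> = (1/16)[1*(11)*conj(1) + 1*(7)*conj(1) + 2*(3 - sqrt(2))*conj(1) + 2*(5)*conj(1) + 2*(sqrt(2) + 3)*conj(1) + 4*(3)*conj(1) + 4*(-1)*conj(1)]
      = (1/16)[(11) + (7) + (6 - 2*sqrt(2)) + (10) + (2*sqrt(2) + 6) + (12) + (-4)] = 48/16 = 3
  <chi_rho, chi_2> = (1/16)[1*(11)*conj(1) + 1*(7)*conj(1) + 2*(3 - sqrt(2))*conj(1) + 2*(5)*conj(1) + 2*(sqrt(2) + 3)*conj(1) + 4*(3)*conj(-1) + 4*(-1)*conj(-1)]
      = (1/16)[(11) + (7) + (6 - 2*sqrt(2)) + (10) + (2*sqrt(2) + 6) + (-12) + (4)] = 32/16 = 2
  <chi_rho, chi_3> = (1/16)[1*(11)*conj(1) + 1*(7)*conj(1) + 2*(3 - sqrt(2))*conj(-1) + 2*(5)*conj(1) + 2*(sqrt(2) + 3)*conj(-1) + 4*(3)*conj(1) + 4*(-1)*conj(-1)]
      = (1/16)[(11) + (7) + (-6 + 2*sqrt(2)) + (10) + (-6 - 2*sqrt(2)) + (12) + (4)] = 32/16 = 2
  <chi_rho, chi_4> = (1/16)[1*(11)*conj(1) + 1*(7)*conj(1) + 2*(3 - sqrt(2))*conj(-1) + 2*(5)*conj(1) + 2*(sqrt(2) + 3)*conj(-1) + 4*(3)*conj(-1) + 4*(-1)*conj(1)]
      = (1/16)[(11) + (7) + (-6 + 2*sqrt(2)) + (10) + (-6 - 2*sqrt(2)) + (-12) + (-4)] = 0/16 = 0
  <chi_rho, chi_5> = (1/16)[1*(11)*conj(2) + 1*(7)*conj(-2) + 2*(3 - sqrt(2))*conj(sqrt(2)) + 2*(5)*conj(0) + 2*(sqrt(2) + 3)*conj(-sqrt(2)) + 4*(3)*conj(0) + 4*(-1)*conj(0)]
      = (1/16)[(22) + (-14) + (-4 + 6*sqrt(2)) + (0) + (-6*sqrt(2) - 4) + (0) + (0)] = 0/16 = 0
  <chi_rho, chi_6> = (1/16)[1*(11)*conj(2) + 1*(7)*conj(2) + 2*(3 - sqrt(2))*conj(0) + 2*(5)*conj(-2) + 2*(sqrt(2) + 3)*conj(0) + 4*(3)*conj(0) + 4*(-1)*conj(0)]
      = (1/16)[(22) + (14) + (0) + (-20) + (0) + (0) + (0)] = 16/16 = 1
  <chi_rho, chi_7> = (1/16)[1*(11)*conj(2) + 1*(7)*conj(-2) + 2*(3 - sqrt(2))*conj(-sqrt(2)) + 2*(5)*conj(0) + 2*(sqrt(2) + 3)*conj(sqrt(2)) + 4*(3)*conj(0) + 4*(-1)*conj(0)]
      = (1/16)[(22) + (-14) + (4 - 6*sqrt(2)) + (0) + (4 + 6*sqrt(2)) + (0) + (0)] = 16/16 = 1
Dimension check: dim(rho) = sum (mult * dim) = 3*1 + 2*1 + 2*1 + 0*1 + 0*2 + 1*2 + 1*2 = 11 = chi_rho(e) = 11.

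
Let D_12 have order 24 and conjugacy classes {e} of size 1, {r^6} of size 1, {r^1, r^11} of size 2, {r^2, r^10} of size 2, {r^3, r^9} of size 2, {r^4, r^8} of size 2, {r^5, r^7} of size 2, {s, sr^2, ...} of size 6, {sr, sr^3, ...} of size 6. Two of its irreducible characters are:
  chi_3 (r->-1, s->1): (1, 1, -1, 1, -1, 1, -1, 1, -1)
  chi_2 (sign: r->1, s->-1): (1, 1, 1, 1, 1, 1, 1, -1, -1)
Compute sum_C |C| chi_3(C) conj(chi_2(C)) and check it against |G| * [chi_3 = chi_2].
Sum = 0; so <chi_3, chi_2> = 0 (distinct irreducibles are orthogonal).

Argument: Compute term by term over conjugacy classes (|C| * chi_3(C) * conj(chi_2(C))):
  1*(1)*conj(1) + 1*(1)*conj(1) + 2*(-1)*conj(1) + 2*(1)*conj(1) + 2*(-1)*conj(1) + 2*(1)*conj(1) + 2*(-1)*conj(1) + 6*(1)*conj(-1) + 6*(-1)*conj(-1)
  = (1) + (1) + (-2) + (2) + (-2) + (2) + (-2) + (-6) + (6)
  = 0.
Dividing by |G| = 24 gives 0/24 = 0, matching the row-orthogonality relation <chi_3, chi_2> = [chi_3 = chi_2].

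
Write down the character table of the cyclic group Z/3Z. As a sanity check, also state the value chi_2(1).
Character table of Z/3Z (irreps indexed chi_0,...,chi_2 with chi_k(m) = zeta_3^(k*m), zeta_3 = exp(2*pi*i/3)):
  irrep \ class  {0} (size 1)  {1} (size 1)    {2} (size 1)  
  chi_0          1             1               1             
  chi_1          1             exp(2*I*pi/3)   exp(-2*I*pi/3)
  chi_2          1             exp(-2*I*pi/3)  exp(2*I*pi/3) 

Spot check: chi_2(1) = zeta_3^(2*1) = zeta_3^2 = exp(-2*I*pi/3).

Explanation: Z/3Z is abelian, so all 3 irreducible complex representations are 1-dimensional. They are given by chi_k(m) = zeta_3^(k*m) for k = 0,...,2. Row orthogonality: sum_m chi_k(m) conj(chi_l(m)) = 3 * [k = l].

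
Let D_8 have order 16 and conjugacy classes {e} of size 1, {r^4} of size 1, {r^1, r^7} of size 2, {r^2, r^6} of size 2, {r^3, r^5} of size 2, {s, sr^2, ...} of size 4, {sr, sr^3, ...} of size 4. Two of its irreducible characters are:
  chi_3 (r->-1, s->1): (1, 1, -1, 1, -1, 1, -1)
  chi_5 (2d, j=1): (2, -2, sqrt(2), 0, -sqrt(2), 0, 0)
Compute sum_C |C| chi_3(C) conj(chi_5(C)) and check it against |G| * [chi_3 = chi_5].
Sum = 0; so <chi_3, chi_5> = 0 (distinct irreducibles are orthogonal).

Argument: Compute term by term over conjugacy classes (|C| * chi_3(C) * conj(chi_5(C))):
  1*(1)*conj(2) + 1*(1)*conj(-2) + 2*(-1)*conj(sqrt(2)) + 2*(1)*conj(0) + 2*(-1)*conj(-sqrt(2)) + 4*(1)*conj(0) + 4*(-1)*conj(0)
  = (2) + (-2) + (-2*sqrt(2)) + (0) + (2*sqrt(2)) + (0) + (0)
  = 0.
Dividing by |G| = 16 gives 0/16 = 0, matching the row-orthogonality relation <chi_3, chi_5> = [chi_3 = chi_5].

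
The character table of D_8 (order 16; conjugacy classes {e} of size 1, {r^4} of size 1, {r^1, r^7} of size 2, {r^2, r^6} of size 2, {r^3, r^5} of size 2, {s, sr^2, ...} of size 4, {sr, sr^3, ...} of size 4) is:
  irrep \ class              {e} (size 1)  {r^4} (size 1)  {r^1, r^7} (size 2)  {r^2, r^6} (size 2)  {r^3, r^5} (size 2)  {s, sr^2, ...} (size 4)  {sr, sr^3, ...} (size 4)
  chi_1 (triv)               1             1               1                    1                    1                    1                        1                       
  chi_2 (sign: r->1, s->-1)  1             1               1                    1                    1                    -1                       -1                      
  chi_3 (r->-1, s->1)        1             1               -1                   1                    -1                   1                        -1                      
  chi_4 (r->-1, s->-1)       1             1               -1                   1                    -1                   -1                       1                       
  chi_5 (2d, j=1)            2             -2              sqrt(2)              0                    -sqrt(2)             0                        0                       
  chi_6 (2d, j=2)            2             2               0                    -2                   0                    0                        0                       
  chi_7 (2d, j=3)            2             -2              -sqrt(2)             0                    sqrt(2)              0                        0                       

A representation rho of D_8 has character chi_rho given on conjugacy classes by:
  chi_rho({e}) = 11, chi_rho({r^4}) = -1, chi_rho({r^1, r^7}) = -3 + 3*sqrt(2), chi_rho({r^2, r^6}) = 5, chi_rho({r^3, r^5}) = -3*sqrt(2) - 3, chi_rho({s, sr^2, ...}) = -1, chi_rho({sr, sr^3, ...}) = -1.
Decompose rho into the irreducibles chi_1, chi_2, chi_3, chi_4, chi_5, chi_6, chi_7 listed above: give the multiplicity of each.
Multiplicities: chi_1: 0, chi_2: 1, chi_3: 2, chi_4: 2, chi_5: 3, chi_6: 0, chi_7: 0.

Proof sketch: Use <chi_rho, chi> = (1/|G|) sum_C |C| * chi_rho(C) * conj(chi(C)) with |G| = 16 for each irreducible chi in the table:
  <chi_rho, chi_1> = (1/16)[1*(11)*conj(1) + 1*(-1)*conj(1) + 2*(-3 + 3*sqrt(2))*conj(1) + 2*(5)*conj(1) + 2*(-3*sqrt(2) - 3)*conj(1) + 4*(-1)*conj(1) + 4*(-1)*conj(1)]
      = (1/16)[(11) + (-1) + (-6 + 6*sqrt(2)) + (10) + (-6*sqrt(2) - 6) + (-4) + (-4)] = 0/16 = 0
  <chi_rho, chi_2> = (1/16)[1*(11)*conj(1) + 1*(-1)*conj(1) + 2*(-3 + 3*sqrt(2))*conj(1) + 2*(5)*conj(1) + 2*(-3*sqrt(2) - 3)*conj(1) + 4*(-1)*conj(-1) + 4*(-1)*conj(-1)]
      = (1/16)[(11) + (-1) + (-6 + 6*sqrt(2)) + (10) + (-6*sqrt(2) - 6) + (4) + (4)] = 16/16 = 1
  <chi_rho, chi_3> = (1/16)[1*(11)*conj(1) + 1*(-1)*conj(1) + 2*(-3 + 3*sqrt(2))*conj(-1) + 2*(5)*conj(1) + 2*(-3*sqrt(2) - 3)*conj(-1) + 4*(-1)*conj(1) + 4*(-1)*conj(-1)]
      = (1/16)[(11) + (-1) + (6 - 6*sqrt(2)) + (10) + (6 + 6*sqrt(2)) + (-4) + (4)] = 32/16 = 2
  <chi_rho, chi_4> = (1/16)[1*(11)*conj(1) + 1*(-1)*conj(1) + 2*(-3 + 3*sqrt(2))*conj(-1) + 2*(5)*conj(1) + 2*(-3*sqrt(2) - 3)*conj(-1) + 4*(-1)*conj(-1) + 4*(-1)*conj(1)]
      = (1/16)[(11) + (-1) + (6 - 6*sqrt(2)) + (10) + (6 + 6*sqrt(2)) + (4) + (-4)] = 32/16 = 2
  <chi_rho, chi_5> = (1/16)[1*(11)*conj(2) + 1*(-1)*conj(-2) + 2*(-3 + 3*sqrt(2))*conj(sqrt(2)) + 2*(5)*conj(0) + 2*(-3*sqrt(2) - 3)*conj(-sqrt(2)) + 4*(-1)*conj(0) + 4*(-1)*conj(0)]
      = (1/16)[(22) + (2) + (12 - 6*sqrt(2)) + (0) + (6*sqrt(2) + 12) + (0) + (0)] = 48/16 = 3
  <chi_rho, chi_6> = (1/16)[1*(11)*conj(2) + 1*(-1)*conj(2) + 2*(-3 + 3*sqrt(2))*conj(0) + 2*(5)*conj(-2) + 2*(-3*sqrt(2) - 3)*conj(0) + 4*(-1)*conj(0) + 4*(-1)*conj(0)]
      = (1/16)[(22) + (-2) + (0) + (-20) + (0) + (0) + (0)] = 0/16 = 0
  <chi_rho, chi_7> = (1/16)[1*(11)*conj(2) + 1*(-1)*conj(-2) + 2*(-3 + 3*sqrt(2))*conj(-sqrt(2)) + 2*(5)*conj(0) + 2*(-3*sqrt(2) - 3)*conj(sqrt(2)) + 4*(-1)*conj(0) + 4*(-1)*conj(0)]
      = (1/16)[(22) + (2) + (-12 + 6*sqrt(2)) + (0) + (-12 - 6*sqrt(2)) + (0) + (0)] = 0/16 = 0
Dimension check: dim(rho) = sum (mult * dim) = 0*1 + 1*1 + 2*1 + 2*1 + 3*2 + 0*2 + 0*2 = 11 = chi_rho(e) = 11.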